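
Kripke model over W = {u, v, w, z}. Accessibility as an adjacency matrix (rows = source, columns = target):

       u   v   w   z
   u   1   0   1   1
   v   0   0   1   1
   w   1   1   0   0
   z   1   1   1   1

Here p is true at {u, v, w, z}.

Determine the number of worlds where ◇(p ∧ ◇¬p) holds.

u: successors {u, w, z}; p ∧ ◇¬p there: u:F, w:F, z:F. ✗
v: successors {w, z}; p ∧ ◇¬p there: w:F, z:F. ✗
w: successors {u, v}; p ∧ ◇¬p there: u:F, v:F. ✗
z: successors {u, v, w, z}; p ∧ ◇¬p there: u:F, v:F, w:F, z:F. ✗
Satisfying worlds: ∅.

0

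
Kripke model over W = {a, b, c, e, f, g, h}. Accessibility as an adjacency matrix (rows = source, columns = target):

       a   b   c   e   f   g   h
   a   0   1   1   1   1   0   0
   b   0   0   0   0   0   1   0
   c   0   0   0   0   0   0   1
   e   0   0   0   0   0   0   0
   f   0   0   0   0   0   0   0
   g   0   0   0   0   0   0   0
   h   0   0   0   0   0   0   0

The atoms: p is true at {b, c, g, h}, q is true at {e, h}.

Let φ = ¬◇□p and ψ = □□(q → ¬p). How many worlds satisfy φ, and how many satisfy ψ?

4 and 6

For ¬◇□p:
a: ◇□p is T. ✗
b: ◇□p is T. ✗
c: ◇□p is T. ✗
e: ◇□p is F. ✓
f: ◇□p is F. ✓
g: ◇□p is F. ✓
h: ◇□p is F. ✓
— 4 worlds.
For □□(q → ¬p):
a: successors {b, c, e, f}; □(q → ¬p) there: b:T, c:F, e:T, f:T. ✗
b: successors {g}; □(q → ¬p) there: g:T. ✓
c: successors {h}; □(q → ¬p) there: h:T. ✓
e: no successors, so □□(q → ¬p) holds vacuously. ✓
f: no successors, so □□(q → ¬p) holds vacuously. ✓
g: no successors, so □□(q → ¬p) holds vacuously. ✓
h: no successors, so □□(q → ¬p) holds vacuously. ✓
— 6 worlds.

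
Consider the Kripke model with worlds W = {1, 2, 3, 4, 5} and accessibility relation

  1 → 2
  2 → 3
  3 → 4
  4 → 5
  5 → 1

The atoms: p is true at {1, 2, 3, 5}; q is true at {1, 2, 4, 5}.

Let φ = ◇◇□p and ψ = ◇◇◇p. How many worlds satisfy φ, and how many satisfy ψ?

4 and 4

For ◇◇□p:
1: successors {2}; ◇□p there: 2:F. ✗
2: successors {3}; ◇□p there: 3:T. ✓
3: successors {4}; ◇□p there: 4:T. ✓
4: successors {5}; ◇□p there: 5:T. ✓
5: successors {1}; ◇□p there: 1:T. ✓
— 4 worlds.
For ◇◇◇p:
1: successors {2}; ◇◇p there: 2:F. ✗
2: successors {3}; ◇◇p there: 3:T. ✓
3: successors {4}; ◇◇p there: 4:T. ✓
4: successors {5}; ◇◇p there: 5:T. ✓
5: successors {1}; ◇◇p there: 1:T. ✓
— 4 worlds.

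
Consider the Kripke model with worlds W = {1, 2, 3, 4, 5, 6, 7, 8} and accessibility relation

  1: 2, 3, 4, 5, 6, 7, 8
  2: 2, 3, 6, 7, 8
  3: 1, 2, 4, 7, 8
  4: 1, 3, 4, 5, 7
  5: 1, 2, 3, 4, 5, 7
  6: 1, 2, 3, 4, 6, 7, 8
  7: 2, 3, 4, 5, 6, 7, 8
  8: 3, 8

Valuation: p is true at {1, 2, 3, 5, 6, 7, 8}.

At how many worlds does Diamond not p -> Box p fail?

1: Diamond not p is T, Box p is F. ✗
2: Diamond not p is F, Box p is T. ✓
3: Diamond not p is T, Box p is F. ✗
4: Diamond not p is T, Box p is F. ✗
5: Diamond not p is T, Box p is F. ✗
6: Diamond not p is T, Box p is F. ✗
7: Diamond not p is T, Box p is F. ✗
8: Diamond not p is F, Box p is T. ✓
Satisfying worlds: {2, 8}.
So Diamond not p -> Box p fails at the other 6 worlds.

6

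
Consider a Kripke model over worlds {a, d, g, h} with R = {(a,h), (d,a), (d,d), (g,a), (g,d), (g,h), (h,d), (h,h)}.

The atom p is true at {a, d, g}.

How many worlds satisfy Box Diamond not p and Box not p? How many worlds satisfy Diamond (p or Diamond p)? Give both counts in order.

For Box Diamond not p and Box not p:
a: Box Diamond not p is T, Box not p is T. ✓
d: Box Diamond not p is F, Box not p is F. ✗
g: Box Diamond not p is F, Box not p is F. ✗
h: Box Diamond not p is F, Box not p is F. ✗
— 1 world.
For Diamond (p or Diamond p):
a: successors {h}; p or Diamond p there: h:T. ✓
d: successors {a, d}; p or Diamond p there: a:T, d:T. ✓
g: successors {a, d, h}; p or Diamond p there: a:T, d:T, h:T. ✓
h: successors {d, h}; p or Diamond p there: d:T, h:T. ✓
— 4 worlds.

1 and 4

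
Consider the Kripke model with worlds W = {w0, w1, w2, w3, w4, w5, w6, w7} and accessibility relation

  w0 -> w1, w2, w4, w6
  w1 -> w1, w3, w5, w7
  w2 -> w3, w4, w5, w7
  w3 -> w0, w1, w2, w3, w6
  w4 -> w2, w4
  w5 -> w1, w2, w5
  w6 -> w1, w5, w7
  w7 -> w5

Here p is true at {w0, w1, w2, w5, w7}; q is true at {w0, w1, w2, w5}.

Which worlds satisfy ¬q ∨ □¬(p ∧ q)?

{w3, w4, w6, w7}

w0: ¬q is F, □¬(p ∧ q) is F. ✗
w1: ¬q is F, □¬(p ∧ q) is F. ✗
w2: ¬q is F, □¬(p ∧ q) is F. ✗
w3: ¬q is T, □¬(p ∧ q) is F. ✓
w4: ¬q is T, □¬(p ∧ q) is F. ✓
w5: ¬q is F, □¬(p ∧ q) is F. ✗
w6: ¬q is T, □¬(p ∧ q) is F. ✓
w7: ¬q is T, □¬(p ∧ q) is F. ✓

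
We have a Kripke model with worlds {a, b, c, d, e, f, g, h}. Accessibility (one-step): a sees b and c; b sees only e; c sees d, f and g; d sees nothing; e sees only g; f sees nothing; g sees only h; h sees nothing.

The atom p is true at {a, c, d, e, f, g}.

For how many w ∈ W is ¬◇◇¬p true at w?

a: ◇◇¬p is F. ✓
b: ◇◇¬p is F. ✓
c: ◇◇¬p is T. ✗
d: ◇◇¬p is F. ✓
e: ◇◇¬p is T. ✗
f: ◇◇¬p is F. ✓
g: ◇◇¬p is F. ✓
h: ◇◇¬p is F. ✓
Satisfying worlds: {a, b, d, f, g, h}.

6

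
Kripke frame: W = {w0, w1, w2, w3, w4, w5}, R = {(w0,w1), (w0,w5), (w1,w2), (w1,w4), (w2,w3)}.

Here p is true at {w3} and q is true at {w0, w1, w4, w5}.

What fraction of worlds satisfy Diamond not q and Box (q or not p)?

w0: Diamond not q is F, Box (q or not p) is T. ✗
w1: Diamond not q is T, Box (q or not p) is T. ✓
w2: Diamond not q is T, Box (q or not p) is F. ✗
w3: Diamond not q is F, Box (q or not p) is T. ✗
w4: Diamond not q is F, Box (q or not p) is T. ✗
w5: Diamond not q is F, Box (q or not p) is T. ✗
That's 1 of 6 worlds, so 1/6.

1/6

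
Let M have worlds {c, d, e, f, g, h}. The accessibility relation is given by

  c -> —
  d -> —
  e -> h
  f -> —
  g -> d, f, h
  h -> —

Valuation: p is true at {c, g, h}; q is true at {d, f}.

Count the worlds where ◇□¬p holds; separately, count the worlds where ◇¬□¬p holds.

For ◇□¬p:
c: no successors, so ◇□¬p fails. ✗
d: no successors, so ◇□¬p fails. ✗
e: successors {h}; □¬p there: h:T. ✓
f: no successors, so ◇□¬p fails. ✗
g: successors {d, f, h}; □¬p there: d:T, f:T, h:T. ✓
h: no successors, so ◇□¬p fails. ✗
— 2 worlds.
For ◇¬□¬p:
c: no successors, so ◇¬□¬p fails. ✗
d: no successors, so ◇¬□¬p fails. ✗
e: successors {h}; ¬□¬p there: h:F. ✗
f: no successors, so ◇¬□¬p fails. ✗
g: successors {d, f, h}; ¬□¬p there: d:F, f:F, h:F. ✗
h: no successors, so ◇¬□¬p fails. ✗
— 0 worlds.

2 and 0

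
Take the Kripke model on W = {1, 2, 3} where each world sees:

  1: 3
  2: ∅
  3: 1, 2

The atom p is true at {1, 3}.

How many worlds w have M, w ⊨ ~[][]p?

1

1: [][]p is F. ✓
2: [][]p is T. ✗
3: [][]p is T. ✗
Satisfying worlds: {1}.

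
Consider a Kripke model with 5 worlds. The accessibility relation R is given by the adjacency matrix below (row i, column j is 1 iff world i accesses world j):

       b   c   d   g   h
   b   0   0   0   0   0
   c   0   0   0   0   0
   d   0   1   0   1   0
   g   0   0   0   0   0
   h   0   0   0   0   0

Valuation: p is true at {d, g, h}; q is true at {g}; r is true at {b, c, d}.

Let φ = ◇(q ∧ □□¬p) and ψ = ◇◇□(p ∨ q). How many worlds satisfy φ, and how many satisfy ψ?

1 and 0

For ◇(q ∧ □□¬p):
b: no successors, so ◇(q ∧ □□¬p) fails. ✗
c: no successors, so ◇(q ∧ □□¬p) fails. ✗
d: successors {c, g}; q ∧ □□¬p there: c:F, g:T. ✓
g: no successors, so ◇(q ∧ □□¬p) fails. ✗
h: no successors, so ◇(q ∧ □□¬p) fails. ✗
— 1 world.
For ◇◇□(p ∨ q):
b: no successors, so ◇◇□(p ∨ q) fails. ✗
c: no successors, so ◇◇□(p ∨ q) fails. ✗
d: successors {c, g}; ◇□(p ∨ q) there: c:F, g:F. ✗
g: no successors, so ◇◇□(p ∨ q) fails. ✗
h: no successors, so ◇◇□(p ∨ q) fails. ✗
— 0 worlds.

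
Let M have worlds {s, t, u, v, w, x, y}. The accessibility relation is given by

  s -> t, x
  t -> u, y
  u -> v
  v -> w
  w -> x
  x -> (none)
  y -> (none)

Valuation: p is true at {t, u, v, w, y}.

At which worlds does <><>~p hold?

{v}

s: successors {t, x}; <>~p there: t:F, x:F. ✗
t: successors {u, y}; <>~p there: u:F, y:F. ✗
u: successors {v}; <>~p there: v:F. ✗
v: successors {w}; <>~p there: w:T. ✓
w: successors {x}; <>~p there: x:F. ✗
x: no successors, so <><>~p fails. ✗
y: no successors, so <><>~p fails. ✗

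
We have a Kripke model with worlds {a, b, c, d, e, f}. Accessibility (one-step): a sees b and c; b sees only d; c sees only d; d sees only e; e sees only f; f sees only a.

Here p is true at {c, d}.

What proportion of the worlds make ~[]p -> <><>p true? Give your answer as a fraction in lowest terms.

2/3

a: ~[]p is T, <><>p is T. ✓
b: ~[]p is F, <><>p is F. ✓
c: ~[]p is F, <><>p is F. ✓
d: ~[]p is T, <><>p is F. ✗
e: ~[]p is T, <><>p is F. ✗
f: ~[]p is T, <><>p is T. ✓
That's 4 of 6 worlds, so 4/6 = 2/3.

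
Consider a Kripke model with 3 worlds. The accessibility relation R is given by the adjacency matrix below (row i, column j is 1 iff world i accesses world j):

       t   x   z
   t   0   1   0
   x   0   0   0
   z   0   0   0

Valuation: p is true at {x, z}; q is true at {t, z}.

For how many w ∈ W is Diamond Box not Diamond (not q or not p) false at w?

2

t: successors {x}; Box not Diamond (not q or not p) there: x:T. ✓
x: no successors, so Diamond Box not Diamond (not q or not p) fails. ✗
z: no successors, so Diamond Box not Diamond (not q or not p) fails. ✗
Satisfying worlds: {t}.
So Diamond Box not Diamond (not q or not p) fails at the other 2 worlds.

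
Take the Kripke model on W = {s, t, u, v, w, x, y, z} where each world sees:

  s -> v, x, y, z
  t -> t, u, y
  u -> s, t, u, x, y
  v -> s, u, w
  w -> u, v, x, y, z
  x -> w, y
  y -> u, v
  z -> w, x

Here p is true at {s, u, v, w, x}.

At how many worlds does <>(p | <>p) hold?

8

s: successors {v, x, y, z}; p | <>p there: v:T, x:T, y:T, z:T. ✓
t: successors {t, u, y}; p | <>p there: t:T, u:T, y:T. ✓
u: successors {s, t, u, x, y}; p | <>p there: s:T, t:T, u:T, x:T, y:T. ✓
v: successors {s, u, w}; p | <>p there: s:T, u:T, w:T. ✓
w: successors {u, v, x, y, z}; p | <>p there: u:T, v:T, x:T, y:T, z:T. ✓
x: successors {w, y}; p | <>p there: w:T, y:T. ✓
y: successors {u, v}; p | <>p there: u:T, v:T. ✓
z: successors {w, x}; p | <>p there: w:T, x:T. ✓
Satisfying worlds: {s, t, u, v, w, x, y, z}.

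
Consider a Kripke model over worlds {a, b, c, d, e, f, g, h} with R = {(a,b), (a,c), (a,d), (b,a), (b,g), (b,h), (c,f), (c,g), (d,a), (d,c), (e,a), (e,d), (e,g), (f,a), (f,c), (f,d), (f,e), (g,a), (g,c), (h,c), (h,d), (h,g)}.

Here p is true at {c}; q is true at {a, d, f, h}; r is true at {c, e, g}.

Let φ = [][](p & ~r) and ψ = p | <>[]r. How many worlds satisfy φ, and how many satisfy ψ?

0 and 1

For [][](p & ~r):
a: successors {b, c, d}; [](p & ~r) there: b:F, c:F, d:F. ✗
b: successors {a, g, h}; [](p & ~r) there: a:F, g:F, h:F. ✗
c: successors {f, g}; [](p & ~r) there: f:F, g:F. ✗
d: successors {a, c}; [](p & ~r) there: a:F, c:F. ✗
e: successors {a, d, g}; [](p & ~r) there: a:F, d:F, g:F. ✗
f: successors {a, c, d, e}; [](p & ~r) there: a:F, c:F, d:F, e:F. ✗
g: successors {a, c}; [](p & ~r) there: a:F, c:F. ✗
h: successors {c, d, g}; [](p & ~r) there: c:F, d:F, g:F. ✗
— 0 worlds.
For p | <>[]r:
a: p is F, <>[]r is F. ✗
b: p is F, <>[]r is F. ✗
c: p is T, <>[]r is F. ✓
d: p is F, <>[]r is F. ✗
e: p is F, <>[]r is F. ✗
f: p is F, <>[]r is F. ✗
g: p is F, <>[]r is F. ✗
h: p is F, <>[]r is F. ✗
— 1 world.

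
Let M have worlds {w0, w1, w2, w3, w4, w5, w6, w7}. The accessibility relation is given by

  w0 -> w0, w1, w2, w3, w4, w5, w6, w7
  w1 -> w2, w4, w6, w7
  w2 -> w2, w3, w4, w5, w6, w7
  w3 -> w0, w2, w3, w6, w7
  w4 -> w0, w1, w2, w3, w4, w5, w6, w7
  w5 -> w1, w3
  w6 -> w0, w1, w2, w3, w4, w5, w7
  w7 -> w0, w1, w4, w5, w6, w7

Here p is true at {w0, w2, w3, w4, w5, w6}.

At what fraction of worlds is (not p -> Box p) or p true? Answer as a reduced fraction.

w0: not p -> Box p is T, p is T. ✓
w1: not p -> Box p is F, p is F. ✗
w2: not p -> Box p is T, p is T. ✓
w3: not p -> Box p is T, p is T. ✓
w4: not p -> Box p is T, p is T. ✓
w5: not p -> Box p is T, p is T. ✓
w6: not p -> Box p is T, p is T. ✓
w7: not p -> Box p is F, p is F. ✗
That's 6 of 8 worlds, so 6/8 = 3/4.

3/4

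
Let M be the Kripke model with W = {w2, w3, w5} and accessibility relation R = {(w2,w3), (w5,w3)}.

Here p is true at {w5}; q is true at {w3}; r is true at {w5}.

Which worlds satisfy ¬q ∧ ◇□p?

{w2, w5}

w2: ¬q is T, ◇□p is T. ✓
w3: ¬q is F, ◇□p is F. ✗
w5: ¬q is T, ◇□p is T. ✓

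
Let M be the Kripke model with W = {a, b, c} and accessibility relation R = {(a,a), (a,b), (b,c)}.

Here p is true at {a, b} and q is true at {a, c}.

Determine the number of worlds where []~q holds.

1

a: successors {a, b}; ~q there: a:F, b:T. ✗
b: successors {c}; ~q there: c:F. ✗
c: no successors, so []~q holds vacuously. ✓
Satisfying worlds: {c}.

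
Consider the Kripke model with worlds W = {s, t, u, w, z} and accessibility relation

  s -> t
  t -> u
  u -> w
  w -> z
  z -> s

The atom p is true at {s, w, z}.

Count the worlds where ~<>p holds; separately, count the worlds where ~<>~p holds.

For ~<>p:
s: <>p is F. ✓
t: <>p is F. ✓
u: <>p is T. ✗
w: <>p is T. ✗
z: <>p is T. ✗
— 2 worlds.
For ~<>~p:
s: <>~p is T. ✗
t: <>~p is T. ✗
u: <>~p is F. ✓
w: <>~p is F. ✓
z: <>~p is F. ✓
— 3 worlds.

2 and 3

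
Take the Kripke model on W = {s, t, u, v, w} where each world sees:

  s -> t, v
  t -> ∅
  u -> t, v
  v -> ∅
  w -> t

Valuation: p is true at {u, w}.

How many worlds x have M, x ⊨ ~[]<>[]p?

s: []<>[]p is F. ✓
t: []<>[]p is T. ✗
u: []<>[]p is F. ✓
v: []<>[]p is T. ✗
w: []<>[]p is F. ✓
Satisfying worlds: {s, u, w}.

3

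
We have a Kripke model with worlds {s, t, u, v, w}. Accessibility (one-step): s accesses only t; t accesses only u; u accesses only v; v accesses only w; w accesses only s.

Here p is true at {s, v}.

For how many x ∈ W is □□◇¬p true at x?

3

s: successors {t}; □◇¬p there: t:F. ✗
t: successors {u}; □◇¬p there: u:T. ✓
u: successors {v}; □◇¬p there: v:F. ✗
v: successors {w}; □◇¬p there: w:T. ✓
w: successors {s}; □◇¬p there: s:T. ✓
Satisfying worlds: {t, v, w}.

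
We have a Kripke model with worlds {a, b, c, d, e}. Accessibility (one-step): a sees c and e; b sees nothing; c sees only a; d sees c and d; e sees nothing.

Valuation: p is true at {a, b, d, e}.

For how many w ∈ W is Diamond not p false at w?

3

a: successors {c, e}; not p there: c:T, e:F. ✓
b: no successors, so Diamond not p fails. ✗
c: successors {a}; not p there: a:F. ✗
d: successors {c, d}; not p there: c:T, d:F. ✓
e: no successors, so Diamond not p fails. ✗
Satisfying worlds: {a, d}.
So Diamond not p fails at the other 3 worlds.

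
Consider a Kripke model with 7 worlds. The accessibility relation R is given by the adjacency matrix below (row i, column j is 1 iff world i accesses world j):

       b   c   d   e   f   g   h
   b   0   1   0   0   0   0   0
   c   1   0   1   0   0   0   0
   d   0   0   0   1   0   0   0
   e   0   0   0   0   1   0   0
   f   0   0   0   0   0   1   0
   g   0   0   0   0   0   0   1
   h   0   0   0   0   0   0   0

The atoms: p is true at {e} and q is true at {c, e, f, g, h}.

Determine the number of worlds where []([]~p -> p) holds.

2

b: successors {c}; []~p -> p there: c:F. ✗
c: successors {b, d}; []~p -> p there: b:F, d:T. ✗
d: successors {e}; []~p -> p there: e:T. ✓
e: successors {f}; []~p -> p there: f:F. ✗
f: successors {g}; []~p -> p there: g:F. ✗
g: successors {h}; []~p -> p there: h:F. ✗
h: no successors, so []([]~p -> p) holds vacuously. ✓
Satisfying worlds: {d, h}.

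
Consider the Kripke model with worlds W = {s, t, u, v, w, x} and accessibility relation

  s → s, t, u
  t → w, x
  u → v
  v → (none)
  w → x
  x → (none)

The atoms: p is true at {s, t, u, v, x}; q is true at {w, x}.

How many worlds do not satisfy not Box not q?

s: Box not q is T. ✗
t: Box not q is F. ✓
u: Box not q is T. ✗
v: Box not q is T. ✗
w: Box not q is F. ✓
x: Box not q is T. ✗
Satisfying worlds: {t, w}.
So not Box not q fails at the other 4 worlds.

4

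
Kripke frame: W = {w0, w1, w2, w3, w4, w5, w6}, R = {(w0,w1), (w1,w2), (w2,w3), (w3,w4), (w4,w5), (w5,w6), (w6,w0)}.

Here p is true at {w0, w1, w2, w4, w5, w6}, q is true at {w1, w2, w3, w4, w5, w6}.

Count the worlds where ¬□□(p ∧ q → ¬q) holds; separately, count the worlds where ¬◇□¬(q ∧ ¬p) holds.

For ¬□□(p ∧ q → ¬q):
w0: □□(p ∧ q → ¬q) is F. ✓
w1: □□(p ∧ q → ¬q) is T. ✗
w2: □□(p ∧ q → ¬q) is F. ✓
w3: □□(p ∧ q → ¬q) is F. ✓
w4: □□(p ∧ q → ¬q) is F. ✓
w5: □□(p ∧ q → ¬q) is T. ✗
w6: □□(p ∧ q → ¬q) is F. ✓
— 5 worlds.
For ¬◇□¬(q ∧ ¬p):
w0: ◇□¬(q ∧ ¬p) is T. ✗
w1: ◇□¬(q ∧ ¬p) is F. ✓
w2: ◇□¬(q ∧ ¬p) is T. ✗
w3: ◇□¬(q ∧ ¬p) is T. ✗
w4: ◇□¬(q ∧ ¬p) is T. ✗
w5: ◇□¬(q ∧ ¬p) is T. ✗
w6: ◇□¬(q ∧ ¬p) is T. ✗
— 1 world.

5 and 1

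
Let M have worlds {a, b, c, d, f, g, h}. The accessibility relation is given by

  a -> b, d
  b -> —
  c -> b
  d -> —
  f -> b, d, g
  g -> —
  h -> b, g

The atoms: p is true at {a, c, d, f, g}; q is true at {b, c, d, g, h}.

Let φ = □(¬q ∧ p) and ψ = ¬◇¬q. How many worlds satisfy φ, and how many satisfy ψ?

3 and 7

For □(¬q ∧ p):
a: successors {b, d}; ¬q ∧ p there: b:F, d:F. ✗
b: no successors, so □(¬q ∧ p) holds vacuously. ✓
c: successors {b}; ¬q ∧ p there: b:F. ✗
d: no successors, so □(¬q ∧ p) holds vacuously. ✓
f: successors {b, d, g}; ¬q ∧ p there: b:F, d:F, g:F. ✗
g: no successors, so □(¬q ∧ p) holds vacuously. ✓
h: successors {b, g}; ¬q ∧ p there: b:F, g:F. ✗
— 3 worlds.
For ¬◇¬q:
a: ◇¬q is F. ✓
b: ◇¬q is F. ✓
c: ◇¬q is F. ✓
d: ◇¬q is F. ✓
f: ◇¬q is F. ✓
g: ◇¬q is F. ✓
h: ◇¬q is F. ✓
— 7 worlds.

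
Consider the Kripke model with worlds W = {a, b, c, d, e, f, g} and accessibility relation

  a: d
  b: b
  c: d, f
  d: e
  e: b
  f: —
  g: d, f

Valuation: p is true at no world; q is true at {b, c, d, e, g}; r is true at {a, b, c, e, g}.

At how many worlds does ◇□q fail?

1

a: successors {d}; □q there: d:T. ✓
b: successors {b}; □q there: b:T. ✓
c: successors {d, f}; □q there: d:T, f:T. ✓
d: successors {e}; □q there: e:T. ✓
e: successors {b}; □q there: b:T. ✓
f: no successors, so ◇□q fails. ✗
g: successors {d, f}; □q there: d:T, f:T. ✓
Satisfying worlds: {a, b, c, d, e, g}.
So ◇□q fails at the other 1 world.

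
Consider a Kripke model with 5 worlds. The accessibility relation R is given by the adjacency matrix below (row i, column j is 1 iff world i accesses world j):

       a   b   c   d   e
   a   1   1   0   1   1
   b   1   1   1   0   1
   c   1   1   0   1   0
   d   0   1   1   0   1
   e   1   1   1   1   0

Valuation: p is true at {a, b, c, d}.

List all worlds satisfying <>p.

{a, b, c, d, e}

a: successors {a, b, d, e}; p there: a:T, b:T, d:T, e:F. ✓
b: successors {a, b, c, e}; p there: a:T, b:T, c:T, e:F. ✓
c: successors {a, b, d}; p there: a:T, b:T, d:T. ✓
d: successors {b, c, e}; p there: b:T, c:T, e:F. ✓
e: successors {a, b, c, d}; p there: a:T, b:T, c:T, d:T. ✓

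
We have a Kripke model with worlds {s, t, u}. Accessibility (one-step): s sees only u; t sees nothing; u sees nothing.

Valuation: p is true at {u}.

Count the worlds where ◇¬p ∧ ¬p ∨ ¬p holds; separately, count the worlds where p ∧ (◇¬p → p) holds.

For ◇¬p ∧ ¬p ∨ ¬p:
s: ◇¬p ∧ ¬p is F, ¬p is T. ✓
t: ◇¬p ∧ ¬p is F, ¬p is T. ✓
u: ◇¬p ∧ ¬p is F, ¬p is F. ✗
— 2 worlds.
For p ∧ (◇¬p → p):
s: p is F, ◇¬p → p is T. ✗
t: p is F, ◇¬p → p is T. ✗
u: p is T, ◇¬p → p is T. ✓
— 1 world.

2 and 1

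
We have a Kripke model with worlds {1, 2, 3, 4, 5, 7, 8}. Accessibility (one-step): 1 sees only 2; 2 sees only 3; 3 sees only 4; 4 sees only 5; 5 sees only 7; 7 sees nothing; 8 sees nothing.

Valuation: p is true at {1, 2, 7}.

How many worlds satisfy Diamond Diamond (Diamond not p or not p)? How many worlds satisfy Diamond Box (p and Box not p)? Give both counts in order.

3 and 2

For Diamond Diamond (Diamond not p or not p):
1: successors {2}; Diamond (Diamond not p or not p) there: 2:T. ✓
2: successors {3}; Diamond (Diamond not p or not p) there: 3:T. ✓
3: successors {4}; Diamond (Diamond not p or not p) there: 4:T. ✓
4: successors {5}; Diamond (Diamond not p or not p) there: 5:F. ✗
5: successors {7}; Diamond (Diamond not p or not p) there: 7:F. ✗
7: no successors, so Diamond Diamond (Diamond not p or not p) fails. ✗
8: no successors, so Diamond Diamond (Diamond not p or not p) fails. ✗
— 3 worlds.
For Diamond Box (p and Box not p):
1: successors {2}; Box (p and Box not p) there: 2:F. ✗
2: successors {3}; Box (p and Box not p) there: 3:F. ✗
3: successors {4}; Box (p and Box not p) there: 4:F. ✗
4: successors {5}; Box (p and Box not p) there: 5:T. ✓
5: successors {7}; Box (p and Box not p) there: 7:T. ✓
7: no successors, so Diamond Box (p and Box not p) fails. ✗
8: no successors, so Diamond Box (p and Box not p) fails. ✗
— 2 worlds.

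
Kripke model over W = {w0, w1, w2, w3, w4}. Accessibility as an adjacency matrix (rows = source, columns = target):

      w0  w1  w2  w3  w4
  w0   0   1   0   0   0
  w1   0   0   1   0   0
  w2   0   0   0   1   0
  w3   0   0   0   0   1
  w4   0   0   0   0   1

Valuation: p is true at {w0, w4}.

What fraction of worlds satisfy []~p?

3/5

w0: successors {w1}; ~p there: w1:T. ✓
w1: successors {w2}; ~p there: w2:T. ✓
w2: successors {w3}; ~p there: w3:T. ✓
w3: successors {w4}; ~p there: w4:F. ✗
w4: successors {w4}; ~p there: w4:F. ✗
That's 3 of 5 worlds, so 3/5.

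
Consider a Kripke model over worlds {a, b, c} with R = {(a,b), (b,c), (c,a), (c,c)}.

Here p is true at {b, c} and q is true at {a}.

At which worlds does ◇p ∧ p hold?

{b, c}

a: ◇p is T, p is F. ✗
b: ◇p is T, p is T. ✓
c: ◇p is T, p is T. ✓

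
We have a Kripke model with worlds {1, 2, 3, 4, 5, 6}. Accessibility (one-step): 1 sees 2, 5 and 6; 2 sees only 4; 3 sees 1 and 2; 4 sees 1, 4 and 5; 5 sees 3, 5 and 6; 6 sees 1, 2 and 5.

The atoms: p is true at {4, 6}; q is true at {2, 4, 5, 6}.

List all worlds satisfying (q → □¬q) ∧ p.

∅

1: q → □¬q is T, p is F. ✗
2: q → □¬q is F, p is F. ✗
3: q → □¬q is T, p is F. ✗
4: q → □¬q is F, p is T. ✗
5: q → □¬q is F, p is F. ✗
6: q → □¬q is F, p is T. ✗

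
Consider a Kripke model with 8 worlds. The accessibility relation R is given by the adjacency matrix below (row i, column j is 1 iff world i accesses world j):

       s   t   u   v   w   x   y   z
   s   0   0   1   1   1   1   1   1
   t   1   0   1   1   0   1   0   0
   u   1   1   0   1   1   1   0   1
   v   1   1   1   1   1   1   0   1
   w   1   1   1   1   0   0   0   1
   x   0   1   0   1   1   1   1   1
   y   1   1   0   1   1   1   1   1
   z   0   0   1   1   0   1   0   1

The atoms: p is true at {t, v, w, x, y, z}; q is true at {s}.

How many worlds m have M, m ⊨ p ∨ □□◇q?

6

s: p is F, □□◇q is F. ✗
t: p is T, □□◇q is F. ✓
u: p is F, □□◇q is F. ✗
v: p is T, □□◇q is F. ✓
w: p is T, □□◇q is F. ✓
x: p is T, □□◇q is F. ✓
y: p is T, □□◇q is F. ✓
z: p is T, □□◇q is F. ✓
Satisfying worlds: {t, v, w, x, y, z}.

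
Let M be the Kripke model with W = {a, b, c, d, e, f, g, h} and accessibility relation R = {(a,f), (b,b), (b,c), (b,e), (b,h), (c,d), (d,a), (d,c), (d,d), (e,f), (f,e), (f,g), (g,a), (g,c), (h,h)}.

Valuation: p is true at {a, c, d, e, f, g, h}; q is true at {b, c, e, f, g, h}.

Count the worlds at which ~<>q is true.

1

a: <>q is T. ✗
b: <>q is T. ✗
c: <>q is F. ✓
d: <>q is T. ✗
e: <>q is T. ✗
f: <>q is T. ✗
g: <>q is T. ✗
h: <>q is T. ✗
Satisfying worlds: {c}.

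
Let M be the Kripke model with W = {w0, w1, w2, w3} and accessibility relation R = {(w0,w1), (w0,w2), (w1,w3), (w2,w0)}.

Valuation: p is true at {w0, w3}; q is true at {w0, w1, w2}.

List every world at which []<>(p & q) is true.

w0: successors {w1, w2}; <>(p & q) there: w1:F, w2:T. ✗
w1: successors {w3}; <>(p & q) there: w3:F. ✗
w2: successors {w0}; <>(p & q) there: w0:F. ✗
w3: no successors, so []<>(p & q) holds vacuously. ✓

{w3}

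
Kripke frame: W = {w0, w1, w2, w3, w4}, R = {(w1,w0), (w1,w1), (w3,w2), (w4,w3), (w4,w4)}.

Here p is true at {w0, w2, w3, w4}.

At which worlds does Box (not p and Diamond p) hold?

w0: no successors, so Box (not p and Diamond p) holds vacuously. ✓
w1: successors {w0, w1}; not p and Diamond p there: w0:F, w1:T. ✗
w2: no successors, so Box (not p and Diamond p) holds vacuously. ✓
w3: successors {w2}; not p and Diamond p there: w2:F. ✗
w4: successors {w3, w4}; not p and Diamond p there: w3:F, w4:F. ✗

{w0, w2}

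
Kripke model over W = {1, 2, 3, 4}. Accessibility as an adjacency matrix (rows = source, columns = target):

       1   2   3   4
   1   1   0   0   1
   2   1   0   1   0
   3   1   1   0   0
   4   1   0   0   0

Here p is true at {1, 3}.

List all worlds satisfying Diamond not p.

1: successors {1, 4}; not p there: 1:F, 4:T. ✓
2: successors {1, 3}; not p there: 1:F, 3:F. ✗
3: successors {1, 2}; not p there: 1:F, 2:T. ✓
4: successors {1}; not p there: 1:F. ✗

{1, 3}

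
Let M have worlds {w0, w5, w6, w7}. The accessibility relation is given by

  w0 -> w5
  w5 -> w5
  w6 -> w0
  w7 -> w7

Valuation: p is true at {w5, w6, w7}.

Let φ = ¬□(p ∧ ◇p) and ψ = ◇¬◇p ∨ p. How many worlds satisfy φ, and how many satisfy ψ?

For ¬□(p ∧ ◇p):
w0: □(p ∧ ◇p) is T. ✗
w5: □(p ∧ ◇p) is T. ✗
w6: □(p ∧ ◇p) is F. ✓
w7: □(p ∧ ◇p) is T. ✗
— 1 world.
For ◇¬◇p ∨ p:
w0: ◇¬◇p is F, p is F. ✗
w5: ◇¬◇p is F, p is T. ✓
w6: ◇¬◇p is F, p is T. ✓
w7: ◇¬◇p is F, p is T. ✓
— 3 worlds.

1 and 3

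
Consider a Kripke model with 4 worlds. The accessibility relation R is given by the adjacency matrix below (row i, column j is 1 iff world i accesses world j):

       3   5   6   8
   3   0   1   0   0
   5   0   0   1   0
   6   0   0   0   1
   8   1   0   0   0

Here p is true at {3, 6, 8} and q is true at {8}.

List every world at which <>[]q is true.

3: successors {5}; []q there: 5:F. ✗
5: successors {6}; []q there: 6:T. ✓
6: successors {8}; []q there: 8:F. ✗
8: successors {3}; []q there: 3:F. ✗

{5}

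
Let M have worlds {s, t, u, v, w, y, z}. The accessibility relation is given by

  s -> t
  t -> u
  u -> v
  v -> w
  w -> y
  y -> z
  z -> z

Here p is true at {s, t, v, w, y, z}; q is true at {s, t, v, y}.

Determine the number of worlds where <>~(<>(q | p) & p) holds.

2

s: successors {t}; ~(<>(q | p) & p) there: t:T. ✓
t: successors {u}; ~(<>(q | p) & p) there: u:T. ✓
u: successors {v}; ~(<>(q | p) & p) there: v:F. ✗
v: successors {w}; ~(<>(q | p) & p) there: w:F. ✗
w: successors {y}; ~(<>(q | p) & p) there: y:F. ✗
y: successors {z}; ~(<>(q | p) & p) there: z:F. ✗
z: successors {z}; ~(<>(q | p) & p) there: z:F. ✗
Satisfying worlds: {s, t}.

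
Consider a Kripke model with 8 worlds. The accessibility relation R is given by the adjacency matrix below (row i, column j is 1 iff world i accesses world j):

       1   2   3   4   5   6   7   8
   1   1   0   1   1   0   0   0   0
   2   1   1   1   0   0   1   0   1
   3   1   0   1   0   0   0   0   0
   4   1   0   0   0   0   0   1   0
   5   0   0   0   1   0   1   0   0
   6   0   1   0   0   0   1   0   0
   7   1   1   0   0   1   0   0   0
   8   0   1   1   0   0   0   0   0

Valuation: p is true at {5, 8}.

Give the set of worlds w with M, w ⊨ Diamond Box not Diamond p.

{1, 2, 3, 4, 7, 8}

1: successors {1, 3, 4}; Box not Diamond p there: 1:T, 3:T, 4:F. ✓
2: successors {1, 2, 3, 6, 8}; Box not Diamond p there: 1:T, 2:F, 3:T, 6:F, 8:F. ✓
3: successors {1, 3}; Box not Diamond p there: 1:T, 3:T. ✓
4: successors {1, 7}; Box not Diamond p there: 1:T, 7:F. ✓
5: successors {4, 6}; Box not Diamond p there: 4:F, 6:F. ✗
6: successors {2, 6}; Box not Diamond p there: 2:F, 6:F. ✗
7: successors {1, 2, 5}; Box not Diamond p there: 1:T, 2:F, 5:T. ✓
8: successors {2, 3}; Box not Diamond p there: 2:F, 3:T. ✓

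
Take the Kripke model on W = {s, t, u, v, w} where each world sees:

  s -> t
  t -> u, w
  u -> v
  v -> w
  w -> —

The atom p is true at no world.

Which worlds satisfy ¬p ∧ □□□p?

{u, v, w}

s: ¬p is T, □□□p is F. ✗
t: ¬p is T, □□□p is F. ✗
u: ¬p is T, □□□p is T. ✓
v: ¬p is T, □□□p is T. ✓
w: ¬p is T, □□□p is T. ✓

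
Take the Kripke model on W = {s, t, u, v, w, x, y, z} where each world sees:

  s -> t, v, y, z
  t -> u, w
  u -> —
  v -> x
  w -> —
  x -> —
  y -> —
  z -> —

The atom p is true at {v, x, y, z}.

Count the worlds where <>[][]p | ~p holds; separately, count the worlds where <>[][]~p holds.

5 and 3

For <>[][]p | ~p:
s: <>[][]p is T, ~p is T. ✓
t: <>[][]p is T, ~p is T. ✓
u: <>[][]p is F, ~p is T. ✓
v: <>[][]p is T, ~p is F. ✓
w: <>[][]p is F, ~p is T. ✓
x: <>[][]p is F, ~p is F. ✗
y: <>[][]p is F, ~p is F. ✗
z: <>[][]p is F, ~p is F. ✗
— 5 worlds.
For <>[][]~p:
s: successors {t, v, y, z}; [][]~p there: t:T, v:T, y:T, z:T. ✓
t: successors {u, w}; [][]~p there: u:T, w:T. ✓
u: no successors, so <>[][]~p fails. ✗
v: successors {x}; [][]~p there: x:T. ✓
w: no successors, so <>[][]~p fails. ✗
x: no successors, so <>[][]~p fails. ✗
y: no successors, so <>[][]~p fails. ✗
z: no successors, so <>[][]~p fails. ✗
— 3 worlds.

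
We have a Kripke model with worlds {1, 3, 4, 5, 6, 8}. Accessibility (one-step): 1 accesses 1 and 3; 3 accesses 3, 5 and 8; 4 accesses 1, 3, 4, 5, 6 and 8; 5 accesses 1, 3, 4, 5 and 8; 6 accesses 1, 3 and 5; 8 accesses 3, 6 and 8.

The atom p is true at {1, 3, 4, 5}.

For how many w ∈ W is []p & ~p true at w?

1

1: []p is T, ~p is F. ✗
3: []p is F, ~p is F. ✗
4: []p is F, ~p is F. ✗
5: []p is F, ~p is F. ✗
6: []p is T, ~p is T. ✓
8: []p is F, ~p is T. ✗
Satisfying worlds: {6}.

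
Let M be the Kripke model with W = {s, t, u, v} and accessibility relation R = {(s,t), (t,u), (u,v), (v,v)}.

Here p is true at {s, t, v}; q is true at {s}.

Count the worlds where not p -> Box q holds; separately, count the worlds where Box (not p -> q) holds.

3 and 3

For not p -> Box q:
s: not p is F, Box q is F. ✓
t: not p is F, Box q is F. ✓
u: not p is T, Box q is F. ✗
v: not p is F, Box q is F. ✓
— 3 worlds.
For Box (not p -> q):
s: successors {t}; not p -> q there: t:T. ✓
t: successors {u}; not p -> q there: u:F. ✗
u: successors {v}; not p -> q there: v:T. ✓
v: successors {v}; not p -> q there: v:T. ✓
— 3 worlds.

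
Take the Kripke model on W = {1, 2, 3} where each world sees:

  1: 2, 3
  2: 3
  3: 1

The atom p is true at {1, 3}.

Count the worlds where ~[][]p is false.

2

1: [][]p is T. ✗
2: [][]p is T. ✗
3: [][]p is F. ✓
Satisfying worlds: {3}.
So ~[][]p fails at the other 2 worlds.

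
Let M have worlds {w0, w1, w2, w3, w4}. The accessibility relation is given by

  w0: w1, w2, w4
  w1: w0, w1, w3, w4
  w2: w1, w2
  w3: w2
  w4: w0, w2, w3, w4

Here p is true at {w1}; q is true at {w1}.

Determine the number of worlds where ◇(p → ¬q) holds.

5

w0: successors {w1, w2, w4}; p → ¬q there: w1:F, w2:T, w4:T. ✓
w1: successors {w0, w1, w3, w4}; p → ¬q there: w0:T, w1:F, w3:T, w4:T. ✓
w2: successors {w1, w2}; p → ¬q there: w1:F, w2:T. ✓
w3: successors {w2}; p → ¬q there: w2:T. ✓
w4: successors {w0, w2, w3, w4}; p → ¬q there: w0:T, w2:T, w3:T, w4:T. ✓
Satisfying worlds: {w0, w1, w2, w3, w4}.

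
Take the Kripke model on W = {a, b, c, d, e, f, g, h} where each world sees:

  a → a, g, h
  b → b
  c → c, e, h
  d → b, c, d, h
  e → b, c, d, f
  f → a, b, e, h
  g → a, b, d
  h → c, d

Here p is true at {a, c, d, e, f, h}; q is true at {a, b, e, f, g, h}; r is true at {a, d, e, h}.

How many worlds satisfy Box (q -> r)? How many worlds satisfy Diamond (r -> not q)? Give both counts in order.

2 and 8

For Box (q -> r):
a: successors {a, g, h}; q -> r there: a:T, g:F, h:T. ✗
b: successors {b}; q -> r there: b:F. ✗
c: successors {c, e, h}; q -> r there: c:T, e:T, h:T. ✓
d: successors {b, c, d, h}; q -> r there: b:F, c:T, d:T, h:T. ✗
e: successors {b, c, d, f}; q -> r there: b:F, c:T, d:T, f:F. ✗
f: successors {a, b, e, h}; q -> r there: a:T, b:F, e:T, h:T. ✗
g: successors {a, b, d}; q -> r there: a:T, b:F, d:T. ✗
h: successors {c, d}; q -> r there: c:T, d:T. ✓
— 2 worlds.
For Diamond (r -> not q):
a: successors {a, g, h}; r -> not q there: a:F, g:T, h:F. ✓
b: successors {b}; r -> not q there: b:T. ✓
c: successors {c, e, h}; r -> not q there: c:T, e:F, h:F. ✓
d: successors {b, c, d, h}; r -> not q there: b:T, c:T, d:T, h:F. ✓
e: successors {b, c, d, f}; r -> not q there: b:T, c:T, d:T, f:T. ✓
f: successors {a, b, e, h}; r -> not q there: a:F, b:T, e:F, h:F. ✓
g: successors {a, b, d}; r -> not q there: a:F, b:T, d:T. ✓
h: successors {c, d}; r -> not q there: c:T, d:T. ✓
— 8 worlds.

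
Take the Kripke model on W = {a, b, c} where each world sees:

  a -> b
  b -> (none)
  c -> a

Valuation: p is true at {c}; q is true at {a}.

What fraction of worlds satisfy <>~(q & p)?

a: successors {b}; ~(q & p) there: b:T. ✓
b: no successors, so <>~(q & p) fails. ✗
c: successors {a}; ~(q & p) there: a:T. ✓
That's 2 of 3 worlds, so 2/3.

2/3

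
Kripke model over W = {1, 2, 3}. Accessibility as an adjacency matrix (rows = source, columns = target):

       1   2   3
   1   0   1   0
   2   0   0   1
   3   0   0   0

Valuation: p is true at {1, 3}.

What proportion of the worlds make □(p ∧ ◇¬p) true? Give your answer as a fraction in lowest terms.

1/3

1: successors {2}; p ∧ ◇¬p there: 2:F. ✗
2: successors {3}; p ∧ ◇¬p there: 3:F. ✗
3: no successors, so □(p ∧ ◇¬p) holds vacuously. ✓
That's 1 of 3 worlds, so 1/3.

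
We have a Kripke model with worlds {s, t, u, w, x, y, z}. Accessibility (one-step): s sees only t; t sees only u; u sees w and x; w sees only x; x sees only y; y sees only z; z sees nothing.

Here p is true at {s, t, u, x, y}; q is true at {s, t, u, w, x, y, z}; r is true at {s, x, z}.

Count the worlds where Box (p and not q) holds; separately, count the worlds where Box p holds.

For Box (p and not q):
s: successors {t}; p and not q there: t:F. ✗
t: successors {u}; p and not q there: u:F. ✗
u: successors {w, x}; p and not q there: w:F, x:F. ✗
w: successors {x}; p and not q there: x:F. ✗
x: successors {y}; p and not q there: y:F. ✗
y: successors {z}; p and not q there: z:F. ✗
z: no successors, so Box (p and not q) holds vacuously. ✓
— 1 world.
For Box p:
s: successors {t}; p there: t:T. ✓
t: successors {u}; p there: u:T. ✓
u: successors {w, x}; p there: w:F, x:T. ✗
w: successors {x}; p there: x:T. ✓
x: successors {y}; p there: y:T. ✓
y: successors {z}; p there: z:F. ✗
z: no successors, so Box p holds vacuously. ✓
— 5 worlds.

1 and 5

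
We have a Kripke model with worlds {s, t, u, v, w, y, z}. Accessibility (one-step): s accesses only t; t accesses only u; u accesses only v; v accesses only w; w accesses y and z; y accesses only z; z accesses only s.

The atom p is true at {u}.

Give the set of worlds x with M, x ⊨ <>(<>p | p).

{s, t}

s: successors {t}; <>p | p there: t:T. ✓
t: successors {u}; <>p | p there: u:T. ✓
u: successors {v}; <>p | p there: v:F. ✗
v: successors {w}; <>p | p there: w:F. ✗
w: successors {y, z}; <>p | p there: y:F, z:F. ✗
y: successors {z}; <>p | p there: z:F. ✗
z: successors {s}; <>p | p there: s:F. ✗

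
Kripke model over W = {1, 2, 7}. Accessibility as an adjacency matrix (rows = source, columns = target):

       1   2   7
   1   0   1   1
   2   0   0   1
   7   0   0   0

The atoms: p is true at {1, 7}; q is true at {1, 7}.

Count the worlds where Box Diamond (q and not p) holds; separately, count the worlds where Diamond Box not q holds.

For Box Diamond (q and not p):
1: successors {2, 7}; Diamond (q and not p) there: 2:F, 7:F. ✗
2: successors {7}; Diamond (q and not p) there: 7:F. ✗
7: no successors, so Box Diamond (q and not p) holds vacuously. ✓
— 1 world.
For Diamond Box not q:
1: successors {2, 7}; Box not q there: 2:F, 7:T. ✓
2: successors {7}; Box not q there: 7:T. ✓
7: no successors, so Diamond Box not q fails. ✗
— 2 worlds.

1 and 2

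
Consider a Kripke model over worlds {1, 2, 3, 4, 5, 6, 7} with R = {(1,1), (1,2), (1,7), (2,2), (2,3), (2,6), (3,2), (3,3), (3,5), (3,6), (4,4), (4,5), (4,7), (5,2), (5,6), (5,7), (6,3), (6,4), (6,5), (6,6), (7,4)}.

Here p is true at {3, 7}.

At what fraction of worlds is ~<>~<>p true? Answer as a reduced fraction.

1: <>~<>p is T. ✗
2: <>~<>p is F. ✓
3: <>~<>p is F. ✓
4: <>~<>p is T. ✗
5: <>~<>p is T. ✗
6: <>~<>p is F. ✓
7: <>~<>p is F. ✓
That's 4 of 7 worlds, so 4/7.

4/7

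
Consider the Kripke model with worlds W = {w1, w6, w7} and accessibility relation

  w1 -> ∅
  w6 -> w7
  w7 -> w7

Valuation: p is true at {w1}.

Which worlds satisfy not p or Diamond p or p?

w1: not p is F, Diamond p or p is T. ✓
w6: not p is T, Diamond p or p is F. ✓
w7: not p is T, Diamond p or p is F. ✓

{w1, w6, w7}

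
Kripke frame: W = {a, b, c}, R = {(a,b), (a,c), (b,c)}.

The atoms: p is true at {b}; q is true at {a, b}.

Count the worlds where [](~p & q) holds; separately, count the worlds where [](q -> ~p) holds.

For [](~p & q):
a: successors {b, c}; ~p & q there: b:F, c:F. ✗
b: successors {c}; ~p & q there: c:F. ✗
c: no successors, so [](~p & q) holds vacuously. ✓
— 1 world.
For [](q -> ~p):
a: successors {b, c}; q -> ~p there: b:F, c:T. ✗
b: successors {c}; q -> ~p there: c:T. ✓
c: no successors, so [](q -> ~p) holds vacuously. ✓
— 2 worlds.

1 and 2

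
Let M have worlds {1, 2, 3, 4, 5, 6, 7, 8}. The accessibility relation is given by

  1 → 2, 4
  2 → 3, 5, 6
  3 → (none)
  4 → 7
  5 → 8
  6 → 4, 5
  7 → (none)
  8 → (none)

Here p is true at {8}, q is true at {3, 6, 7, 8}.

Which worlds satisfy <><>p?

{2, 6}

1: successors {2, 4}; <>p there: 2:F, 4:F. ✗
2: successors {3, 5, 6}; <>p there: 3:F, 5:T, 6:F. ✓
3: no successors, so <><>p fails. ✗
4: successors {7}; <>p there: 7:F. ✗
5: successors {8}; <>p there: 8:F. ✗
6: successors {4, 5}; <>p there: 4:F, 5:T. ✓
7: no successors, so <><>p fails. ✗
8: no successors, so <><>p fails. ✗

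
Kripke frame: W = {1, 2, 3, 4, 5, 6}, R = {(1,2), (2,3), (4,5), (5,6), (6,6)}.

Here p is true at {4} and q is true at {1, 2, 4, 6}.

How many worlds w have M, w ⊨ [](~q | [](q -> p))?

4

1: successors {2}; ~q | [](q -> p) there: 2:T. ✓
2: successors {3}; ~q | [](q -> p) there: 3:T. ✓
3: no successors, so [](~q | [](q -> p)) holds vacuously. ✓
4: successors {5}; ~q | [](q -> p) there: 5:T. ✓
5: successors {6}; ~q | [](q -> p) there: 6:F. ✗
6: successors {6}; ~q | [](q -> p) there: 6:F. ✗
Satisfying worlds: {1, 2, 3, 4}.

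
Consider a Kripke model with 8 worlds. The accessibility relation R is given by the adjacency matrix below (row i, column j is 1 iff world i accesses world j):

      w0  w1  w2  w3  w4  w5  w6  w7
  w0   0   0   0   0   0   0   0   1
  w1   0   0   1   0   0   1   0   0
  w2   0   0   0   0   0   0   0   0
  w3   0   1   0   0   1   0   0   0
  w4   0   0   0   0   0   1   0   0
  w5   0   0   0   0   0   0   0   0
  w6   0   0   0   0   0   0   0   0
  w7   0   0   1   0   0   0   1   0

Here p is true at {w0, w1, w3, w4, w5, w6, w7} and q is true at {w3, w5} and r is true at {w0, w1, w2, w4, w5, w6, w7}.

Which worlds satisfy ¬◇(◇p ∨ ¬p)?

{w2, w4, w5, w6}

w0: ◇(◇p ∨ ¬p) is T. ✗
w1: ◇(◇p ∨ ¬p) is T. ✗
w2: ◇(◇p ∨ ¬p) is F. ✓
w3: ◇(◇p ∨ ¬p) is T. ✗
w4: ◇(◇p ∨ ¬p) is F. ✓
w5: ◇(◇p ∨ ¬p) is F. ✓
w6: ◇(◇p ∨ ¬p) is F. ✓
w7: ◇(◇p ∨ ¬p) is T. ✗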